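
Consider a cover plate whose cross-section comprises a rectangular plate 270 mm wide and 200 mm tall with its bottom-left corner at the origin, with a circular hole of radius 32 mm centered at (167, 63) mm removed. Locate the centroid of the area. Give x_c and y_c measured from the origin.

Part | A | x̄ᵢ | ȳᵢ | A·x̄ᵢ | A·ȳᵢ
plate | 54000.00 | 135.00 | 100.00 | 7290000.00 | 5400000.00
hole | -3216.99 | 167.00 | 63.00 | -537237.48 | -202670.43
Σ | 50783.01 |  |  | 6752762.52 | 5197329.57
x_c = 6752762.52 / 50783.01 = 132.97 mm
y_c = 5197329.57 / 50783.01 = 102.34 mm

x_c = 132.97 mm, y_c = 102.34 mm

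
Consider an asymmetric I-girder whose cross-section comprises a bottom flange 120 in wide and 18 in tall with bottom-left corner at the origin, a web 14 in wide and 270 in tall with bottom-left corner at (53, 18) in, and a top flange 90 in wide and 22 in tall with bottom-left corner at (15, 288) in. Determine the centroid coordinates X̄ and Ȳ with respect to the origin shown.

X̄ = 60.00 in, Ȳ = 150.23 in

bottom flange: A = 120 × 18 = 2160.00, centroid at (60.00, 9.00).
web: A = 14 × 270 = 3780.00, centroid at (60.00, 153.00).
top flange: A = 90 × 22 = 1980.00, centroid at (60.00, 299.00).
ΣA = 7920.00 in²
ΣAX̄ = (2160.00)(60.00) + (3780.00)(60.00) + (1980.00)(60.00) = 475200.00 in³
ΣAȲ = (2160.00)(9.00) + (3780.00)(153.00) + (1980.00)(299.00) = 1189800.00 in³
X̄ = 475200.00 / 7920.00 = 60.00 in
Ȳ = 1189800.00 / 7920.00 = 150.23 in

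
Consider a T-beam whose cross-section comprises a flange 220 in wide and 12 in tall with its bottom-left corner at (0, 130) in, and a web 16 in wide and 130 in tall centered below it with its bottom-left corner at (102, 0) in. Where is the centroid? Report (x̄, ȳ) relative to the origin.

x̄ = 110.00 in, ȳ = 104.71 in

Part | A | x̄ᵢ | ȳᵢ | A·x̄ᵢ | A·ȳᵢ
web | 2080.00 | 110.00 | 65.00 | 228800.00 | 135200.00
flange | 2640.00 | 110.00 | 136.00 | 290400.00 | 359040.00
Σ | 4720.00 |  |  | 519200.00 | 494240.00
x̄ = 519200.00 / 4720.00 = 110.00 in
ȳ = 494240.00 / 4720.00 = 104.71 in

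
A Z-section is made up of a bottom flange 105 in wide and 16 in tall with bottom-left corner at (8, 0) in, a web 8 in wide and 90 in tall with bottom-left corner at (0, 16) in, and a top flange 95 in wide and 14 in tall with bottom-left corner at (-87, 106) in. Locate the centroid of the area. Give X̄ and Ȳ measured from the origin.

bottom flange: A = 105 × 16 = 1680.00, centroid at (60.50, 8.00).
web: A = 8 × 90 = 720.00, centroid at (4.00, 61.00).
top flange: A = 95 × 14 = 1330.00, centroid at (-39.50, 113.00).
ΣA = 3730.00 in²
ΣAX̄ = (1680.00)(60.50) + (720.00)(4.00) + (1330.00)(-39.50) = 51985.00 in³
ΣAȲ = (1680.00)(8.00) + (720.00)(61.00) + (1330.00)(113.00) = 207650.00 in³
X̄ = 51985.00 / 3730.00 = 13.94 in
Ȳ = 207650.00 / 3730.00 = 55.67 in

X̄ = 13.94 in, Ȳ = 55.67 in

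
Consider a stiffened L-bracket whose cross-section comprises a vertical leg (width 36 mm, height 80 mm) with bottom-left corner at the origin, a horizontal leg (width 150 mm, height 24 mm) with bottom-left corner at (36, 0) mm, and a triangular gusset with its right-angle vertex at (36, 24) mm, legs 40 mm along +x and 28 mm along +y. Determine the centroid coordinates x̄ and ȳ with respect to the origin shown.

Part | A | x̄ᵢ | ȳᵢ | A·x̄ᵢ | A·ȳᵢ
vertical leg | 2880.00 | 18.00 | 40.00 | 51840.00 | 115200.00
horizontal leg | 3600.00 | 111.00 | 12.00 | 399600.00 | 43200.00
gusset | 560.00 | 49.33 | 33.33 | 27626.67 | 18666.67
Σ | 7040.00 |  |  | 479066.67 | 177066.67
x̄ = 479066.67 / 7040.00 = 68.05 mm
ȳ = 177066.67 / 7040.00 = 25.15 mm

x̄ = 68.05 mm, ȳ = 25.15 mm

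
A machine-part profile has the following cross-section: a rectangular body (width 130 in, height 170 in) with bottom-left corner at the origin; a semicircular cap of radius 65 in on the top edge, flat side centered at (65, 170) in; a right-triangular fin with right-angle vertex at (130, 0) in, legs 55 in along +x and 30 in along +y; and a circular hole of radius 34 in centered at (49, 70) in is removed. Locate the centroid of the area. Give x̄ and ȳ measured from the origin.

Part | A | x̄ᵢ | ȳᵢ | A·x̄ᵢ | A·ȳᵢ
rectangular body | 22100.00 | 65.00 | 85.00 | 1436500.00 | 1878500.00
semicircular top | 6636.61 | 65.00 | 197.59 | 431379.94 | 1311307.80
triangular fin | 825.00 | 148.33 | 10.00 | 122375.00 | 8250.00
hole | -3631.68 | 49.00 | 70.00 | -177952.37 | -254217.68
Σ | 25929.93 |  |  | 1812302.57 | 2943840.12
x̄ = 1812302.57 / 25929.93 = 69.89 in
ȳ = 2943840.12 / 25929.93 = 113.53 in

x̄ = 69.89 in, ȳ = 113.53 in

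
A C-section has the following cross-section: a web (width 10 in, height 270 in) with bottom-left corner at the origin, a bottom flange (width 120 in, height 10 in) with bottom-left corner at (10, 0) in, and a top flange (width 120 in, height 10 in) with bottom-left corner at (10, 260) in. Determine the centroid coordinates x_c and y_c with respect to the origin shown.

x_c = 35.59 in, y_c = 135.00 in

web: A = 10 × 270 = 2700.00, centroid at (5.00, 135.00).
bottom flange: A = 120 × 10 = 1200.00, centroid at (70.00, 5.00).
top flange: A = 120 × 10 = 1200.00, centroid at (70.00, 265.00).
ΣA = 5100.00 in², ΣAx_c = 181500.00 in³, ΣAy_c = 688500.00 in³.
x_c = 181500.00/5100.00 = 35.59 in; y_c = 688500.00/5100.00 = 135.00 in.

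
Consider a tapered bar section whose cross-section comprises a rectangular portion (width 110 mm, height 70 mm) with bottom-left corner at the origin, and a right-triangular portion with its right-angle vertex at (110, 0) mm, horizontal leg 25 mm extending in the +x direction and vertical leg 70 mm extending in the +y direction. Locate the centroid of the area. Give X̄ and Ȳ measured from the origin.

X̄ = 61.46 mm, Ȳ = 33.81 mm

Part | A | x̄ᵢ | ȳᵢ | A·x̄ᵢ | A·ȳᵢ
rectangular portion | 7700.00 | 55.00 | 35.00 | 423500.00 | 269500.00
triangular portion | 875.00 | 118.33 | 23.33 | 103541.67 | 20416.67
Σ | 8575.00 |  |  | 527041.67 | 289916.67
X̄ = 527041.67 / 8575.00 = 61.46 mm
Ȳ = 289916.67 / 8575.00 = 33.81 mm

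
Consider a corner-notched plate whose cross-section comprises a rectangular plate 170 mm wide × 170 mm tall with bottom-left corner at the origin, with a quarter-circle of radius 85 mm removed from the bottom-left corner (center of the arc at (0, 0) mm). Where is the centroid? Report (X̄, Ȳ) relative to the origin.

plate: A = 170 × 170 = 28900.00, centroid at (85.00, 85.00).
removed quarter-circle: A = −¼π·85² = -5674.50, centroid at (36.08, 36.08).
ΣA = 23225.50 mm², ΣAX̄ = 2251791.67 mm³, ΣAȲ = 2251791.67 mm³.
X̄ = 2251791.67/23225.50 = 96.95 mm; Ȳ = 2251791.67/23225.50 = 96.95 mm.

X̄ = 96.95 mm, Ȳ = 96.95 mm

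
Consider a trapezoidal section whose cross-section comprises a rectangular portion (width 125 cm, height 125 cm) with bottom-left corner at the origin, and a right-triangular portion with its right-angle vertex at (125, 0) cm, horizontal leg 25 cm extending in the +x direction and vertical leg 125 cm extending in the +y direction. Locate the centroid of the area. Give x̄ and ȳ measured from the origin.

Part | A | x̄ᵢ | ȳᵢ | A·x̄ᵢ | A·ȳᵢ
rectangular portion | 15625.00 | 62.50 | 62.50 | 976562.50 | 976562.50
triangular portion | 1562.50 | 133.33 | 41.67 | 208333.33 | 65104.17
Σ | 17187.50 |  |  | 1184895.83 | 1041666.67
x̄ = 1184895.83 / 17187.50 = 68.94 cm
ȳ = 1041666.67 / 17187.50 = 60.61 cm

x̄ = 68.94 cm, ȳ = 60.61 cm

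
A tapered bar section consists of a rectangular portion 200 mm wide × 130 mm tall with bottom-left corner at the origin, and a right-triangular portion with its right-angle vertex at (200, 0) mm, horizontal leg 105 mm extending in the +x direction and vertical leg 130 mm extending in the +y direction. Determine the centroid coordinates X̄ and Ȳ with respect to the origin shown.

X̄ = 128.07 mm, Ȳ = 60.50 mm

Part | A | x̄ᵢ | ȳᵢ | A·x̄ᵢ | A·ȳᵢ
rectangular portion | 26000.00 | 100.00 | 65.00 | 2600000.00 | 1690000.00
triangular portion | 6825.00 | 235.00 | 43.33 | 1603875.00 | 295750.00
Σ | 32825.00 |  |  | 4203875.00 | 1985750.00
X̄ = 4203875.00 / 32825.00 = 128.07 mm
Ȳ = 1985750.00 / 32825.00 = 60.50 mm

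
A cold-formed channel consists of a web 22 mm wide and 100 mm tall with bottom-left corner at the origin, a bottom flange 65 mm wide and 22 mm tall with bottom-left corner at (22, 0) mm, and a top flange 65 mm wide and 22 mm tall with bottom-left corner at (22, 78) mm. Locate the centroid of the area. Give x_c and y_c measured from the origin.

x_c = 35.59 mm, y_c = 50.00 mm

Part | A | x̄ᵢ | ȳᵢ | A·x̄ᵢ | A·ȳᵢ
web | 2200.00 | 11.00 | 50.00 | 24200.00 | 110000.00
bottom flange | 1430.00 | 54.50 | 11.00 | 77935.00 | 15730.00
top flange | 1430.00 | 54.50 | 89.00 | 77935.00 | 127270.00
Σ | 5060.00 |  |  | 180070.00 | 253000.00
x_c = 180070.00 / 5060.00 = 35.59 mm
y_c = 253000.00 / 5060.00 = 50.00 mm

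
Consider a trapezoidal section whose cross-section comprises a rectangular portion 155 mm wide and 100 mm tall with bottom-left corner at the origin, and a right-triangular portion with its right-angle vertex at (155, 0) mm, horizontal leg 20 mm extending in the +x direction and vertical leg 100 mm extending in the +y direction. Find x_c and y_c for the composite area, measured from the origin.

rectangular portion: A = 155 × 100 = 15500.00, centroid at (77.50, 50.00).
triangular portion: A = ½·20·100 = 1000.00, centroid at (161.67, 33.33).
ΣA = 16500.00 mm²
ΣAx_c = (15500.00)(77.50) + (1000.00)(161.67) = 1362916.67 mm³
ΣAy_c = (15500.00)(50.00) + (1000.00)(33.33) = 808333.33 mm³
x_c = 1362916.67 / 16500.00 = 82.60 mm
y_c = 808333.33 / 16500.00 = 48.99 mm

x_c = 82.60 mm, y_c = 48.99 mm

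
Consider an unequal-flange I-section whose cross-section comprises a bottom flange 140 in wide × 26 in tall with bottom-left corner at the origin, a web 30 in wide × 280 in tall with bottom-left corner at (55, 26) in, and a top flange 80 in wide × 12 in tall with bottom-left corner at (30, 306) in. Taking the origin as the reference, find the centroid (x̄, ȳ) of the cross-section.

x̄ = 70.00 in, ȳ = 133.94 in

bottom flange: A = 140 × 26 = 3640.00, centroid at (70.00, 13.00).
web: A = 30 × 280 = 8400.00, centroid at (70.00, 166.00).
top flange: A = 80 × 12 = 960.00, centroid at (70.00, 312.00).
ΣA = 13000.00 in²
ΣAx̄ = (3640.00)(70.00) + (8400.00)(70.00) + (960.00)(70.00) = 910000.00 in³
ΣAȳ = (3640.00)(13.00) + (8400.00)(166.00) + (960.00)(312.00) = 1741240.00 in³
x̄ = 910000.00 / 13000.00 = 70.00 in
ȳ = 1741240.00 / 13000.00 = 133.94 in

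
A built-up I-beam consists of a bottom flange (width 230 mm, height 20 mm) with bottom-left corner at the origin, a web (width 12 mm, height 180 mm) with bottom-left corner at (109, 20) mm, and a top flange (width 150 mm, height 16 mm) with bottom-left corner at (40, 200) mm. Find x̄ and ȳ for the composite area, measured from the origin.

bottom flange: A = 230 × 20 = 4600.00, centroid at (115.00, 10.00).
web: A = 12 × 180 = 2160.00, centroid at (115.00, 110.00).
top flange: A = 150 × 16 = 2400.00, centroid at (115.00, 208.00).
ΣA = 9160.00 mm²
ΣAx̄ = (4600.00)(115.00) + (2160.00)(115.00) + (2400.00)(115.00) = 1053400.00 mm³
ΣAȳ = (4600.00)(10.00) + (2160.00)(110.00) + (2400.00)(208.00) = 782800.00 mm³
x̄ = 1053400.00 / 9160.00 = 115.00 mm
ȳ = 782800.00 / 9160.00 = 85.46 mm

x̄ = 115.00 mm, ȳ = 85.46 mm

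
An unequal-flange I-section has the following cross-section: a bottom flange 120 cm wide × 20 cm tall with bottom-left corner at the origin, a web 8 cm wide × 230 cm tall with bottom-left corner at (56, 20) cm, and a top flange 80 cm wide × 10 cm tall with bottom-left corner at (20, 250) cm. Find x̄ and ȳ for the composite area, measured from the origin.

x̄ = 60.00 cm, ȳ = 94.52 cm

bottom flange: A = 120 × 20 = 2400.00, centroid at (60.00, 10.00).
web: A = 8 × 230 = 1840.00, centroid at (60.00, 135.00).
top flange: A = 80 × 10 = 800.00, centroid at (60.00, 255.00).
ΣA = 5040.00 cm²
ΣAx̄ = (2400.00)(60.00) + (1840.00)(60.00) + (800.00)(60.00) = 302400.00 cm³
ΣAȳ = (2400.00)(10.00) + (1840.00)(135.00) + (800.00)(255.00) = 476400.00 cm³
x̄ = 302400.00 / 5040.00 = 60.00 cm
ȳ = 476400.00 / 5040.00 = 94.52 cm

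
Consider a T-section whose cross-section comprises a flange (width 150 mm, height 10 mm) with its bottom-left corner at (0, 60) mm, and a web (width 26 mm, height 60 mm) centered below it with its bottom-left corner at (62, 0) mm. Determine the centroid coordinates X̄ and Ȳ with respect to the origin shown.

web: A = 26 × 60 = 1560.00, centroid at (75.00, 30.00).
flange: A = 150 × 10 = 1500.00, centroid at (75.00, 65.00).
ΣA = 3060.00 mm²
ΣAX̄ = (1560.00)(75.00) + (1500.00)(75.00) = 229500.00 mm³
ΣAȲ = (1560.00)(30.00) + (1500.00)(65.00) = 144300.00 mm³
X̄ = 229500.00 / 3060.00 = 75.00 mm
Ȳ = 144300.00 / 3060.00 = 47.16 mm

X̄ = 75.00 mm, Ȳ = 47.16 mm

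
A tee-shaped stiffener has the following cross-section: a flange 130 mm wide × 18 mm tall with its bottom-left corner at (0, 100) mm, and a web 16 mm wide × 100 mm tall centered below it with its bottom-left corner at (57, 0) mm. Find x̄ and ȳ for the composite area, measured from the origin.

web: A = 16 × 100 = 1600.00, centroid at (65.00, 50.00).
flange: A = 130 × 18 = 2340.00, centroid at (65.00, 109.00).
ΣA = 3940.00 mm²
ΣAx̄ = (1600.00)(65.00) + (2340.00)(65.00) = 256100.00 mm³
ΣAȳ = (1600.00)(50.00) + (2340.00)(109.00) = 335060.00 mm³
x̄ = 256100.00 / 3940.00 = 65.00 mm
ȳ = 335060.00 / 3940.00 = 85.04 mm

x̄ = 65.00 mm, ȳ = 85.04 mm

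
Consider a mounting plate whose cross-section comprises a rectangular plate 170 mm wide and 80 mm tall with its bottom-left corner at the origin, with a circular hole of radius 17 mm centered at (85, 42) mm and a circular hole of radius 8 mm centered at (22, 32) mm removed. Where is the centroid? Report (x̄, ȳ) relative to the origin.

x̄ = 86.01 mm, ȳ = 39.98 mm

plate: A = 170 × 80 = 13600.00, centroid at (85.00, 40.00).
hole 1: A = −π·17² = -907.92, centroid at (85.00, 42.00).
hole 2: A = −π·8² = -201.06, centroid at (22.00, 32.00).
ΣA = 12491.02 mm², ΣAx̄ = 1074403.41 mm³, ΣAȳ = 499433.37 mm³.
x̄ = 1074403.41/12491.02 = 86.01 mm; ȳ = 499433.37/12491.02 = 39.98 mm.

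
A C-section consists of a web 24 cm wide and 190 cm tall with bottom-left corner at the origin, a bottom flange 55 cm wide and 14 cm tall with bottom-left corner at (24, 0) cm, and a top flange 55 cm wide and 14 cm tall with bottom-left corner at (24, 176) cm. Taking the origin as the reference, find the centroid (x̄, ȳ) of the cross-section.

web: A = 24 × 190 = 4560.00, centroid at (12.00, 95.00).
bottom flange: A = 55 × 14 = 770.00, centroid at (51.50, 7.00).
top flange: A = 55 × 14 = 770.00, centroid at (51.50, 183.00).
ΣA = 6100.00 cm²
ΣAx̄ = (4560.00)(12.00) + (770.00)(51.50) + (770.00)(51.50) = 134030.00 cm³
ΣAȳ = (4560.00)(95.00) + (770.00)(7.00) + (770.00)(183.00) = 579500.00 cm³
x̄ = 134030.00 / 6100.00 = 21.97 cm
ȳ = 579500.00 / 6100.00 = 95.00 cm

x̄ = 21.97 cm, ȳ = 95.00 cm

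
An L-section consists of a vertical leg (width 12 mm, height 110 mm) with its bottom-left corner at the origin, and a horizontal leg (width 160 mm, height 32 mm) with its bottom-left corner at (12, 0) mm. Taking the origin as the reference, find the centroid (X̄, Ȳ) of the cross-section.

vertical leg: A = 12 × 110 = 1320.00, centroid at (6.00, 55.00).
horizontal leg: A = 160 × 32 = 5120.00, centroid at (92.00, 16.00).
ΣA = 6440.00 mm²
ΣAX̄ = (1320.00)(6.00) + (5120.00)(92.00) = 478960.00 mm³
ΣAȲ = (1320.00)(55.00) + (5120.00)(16.00) = 154520.00 mm³
X̄ = 478960.00 / 6440.00 = 74.37 mm
Ȳ = 154520.00 / 6440.00 = 23.99 mm

X̄ = 74.37 mm, Ȳ = 23.99 mm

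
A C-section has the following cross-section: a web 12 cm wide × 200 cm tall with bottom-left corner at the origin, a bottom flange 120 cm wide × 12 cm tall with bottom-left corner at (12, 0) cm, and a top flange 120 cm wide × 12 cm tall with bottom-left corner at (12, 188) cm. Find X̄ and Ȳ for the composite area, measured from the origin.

Part | A | x̄ᵢ | ȳᵢ | A·x̄ᵢ | A·ȳᵢ
web | 2400.00 | 6.00 | 100.00 | 14400.00 | 240000.00
bottom flange | 1440.00 | 72.00 | 6.00 | 103680.00 | 8640.00
top flange | 1440.00 | 72.00 | 194.00 | 103680.00 | 279360.00
Σ | 5280.00 |  |  | 221760.00 | 528000.00
X̄ = 221760.00 / 5280.00 = 42.00 cm
Ȳ = 528000.00 / 5280.00 = 100.00 cm

X̄ = 42.00 cm, Ȳ = 100.00 cm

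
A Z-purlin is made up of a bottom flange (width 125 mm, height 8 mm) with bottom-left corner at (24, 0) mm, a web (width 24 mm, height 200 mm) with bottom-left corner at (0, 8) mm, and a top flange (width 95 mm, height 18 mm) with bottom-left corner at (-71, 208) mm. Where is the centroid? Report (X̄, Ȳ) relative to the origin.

X̄ = 13.84 mm, Ȳ = 118.97 mm

bottom flange: A = 125 × 8 = 1000.00, centroid at (86.50, 4.00).
web: A = 24 × 200 = 4800.00, centroid at (12.00, 108.00).
top flange: A = 95 × 18 = 1710.00, centroid at (-23.50, 217.00).
ΣA = 7510.00 mm²
ΣAX̄ = (1000.00)(86.50) + (4800.00)(12.00) + (1710.00)(-23.50) = 103915.00 mm³
ΣAȲ = (1000.00)(4.00) + (4800.00)(108.00) + (1710.00)(217.00) = 893470.00 mm³
X̄ = 103915.00 / 7510.00 = 13.84 mm
Ȳ = 893470.00 / 7510.00 = 118.97 mm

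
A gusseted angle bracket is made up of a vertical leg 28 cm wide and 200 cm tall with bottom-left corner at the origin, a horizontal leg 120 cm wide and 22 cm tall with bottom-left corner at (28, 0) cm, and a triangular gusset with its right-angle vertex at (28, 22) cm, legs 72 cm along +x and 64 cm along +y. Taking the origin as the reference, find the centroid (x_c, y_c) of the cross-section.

x_c = 40.83 cm, y_c = 65.33 cm

vertical leg: A = 28 × 200 = 5600.00, centroid at (14.00, 100.00).
horizontal leg: A = 120 × 22 = 2640.00, centroid at (88.00, 11.00).
gusset: A = ½·72·64 = 2304.00, centroid at (52.00, 43.33).
ΣA = 10544.00 cm²
ΣAx_c = (5600.00)(14.00) + (2640.00)(88.00) + (2304.00)(52.00) = 430528.00 cm³
ΣAy_c = (5600.00)(100.00) + (2640.00)(11.00) + (2304.00)(43.33) = 688880.00 cm³
x_c = 430528.00 / 10544.00 = 40.83 cm
y_c = 688880.00 / 10544.00 = 65.33 cm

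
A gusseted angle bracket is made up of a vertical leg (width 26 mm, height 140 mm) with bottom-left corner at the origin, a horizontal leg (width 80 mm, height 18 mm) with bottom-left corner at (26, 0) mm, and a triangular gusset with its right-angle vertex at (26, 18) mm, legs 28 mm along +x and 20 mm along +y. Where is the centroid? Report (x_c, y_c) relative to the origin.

vertical leg: A = 26 × 140 = 3640.00, centroid at (13.00, 70.00).
horizontal leg: A = 80 × 18 = 1440.00, centroid at (66.00, 9.00).
gusset: A = ½·28·20 = 280.00, centroid at (35.33, 24.67).
ΣA = 5360.00 mm²
ΣAx_c = (3640.00)(13.00) + (1440.00)(66.00) + (280.00)(35.33) = 152253.33 mm³
ΣAy_c = (3640.00)(70.00) + (1440.00)(9.00) + (280.00)(24.67) = 274666.67 mm³
x_c = 152253.33 / 5360.00 = 28.41 mm
y_c = 274666.67 / 5360.00 = 51.24 mm

x_c = 28.41 mm, y_c = 51.24 mm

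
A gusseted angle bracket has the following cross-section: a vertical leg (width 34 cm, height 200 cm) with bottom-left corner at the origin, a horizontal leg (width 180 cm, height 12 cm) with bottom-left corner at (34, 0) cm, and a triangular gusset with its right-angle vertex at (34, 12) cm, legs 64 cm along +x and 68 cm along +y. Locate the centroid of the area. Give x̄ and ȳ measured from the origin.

vertical leg: A = 34 × 200 = 6800.00, centroid at (17.00, 100.00).
horizontal leg: A = 180 × 12 = 2160.00, centroid at (124.00, 6.00).
gusset: A = ½·64·68 = 2176.00, centroid at (55.33, 34.67).
ΣA = 11136.00 cm²
ΣAx̄ = (6800.00)(17.00) + (2160.00)(124.00) + (2176.00)(55.33) = 503845.33 cm³
ΣAȳ = (6800.00)(100.00) + (2160.00)(6.00) + (2176.00)(34.67) = 768394.67 cm³
x̄ = 503845.33 / 11136.00 = 45.24 cm
ȳ = 768394.67 / 11136.00 = 69.00 cm

x̄ = 45.24 cm, ȳ = 69.00 cm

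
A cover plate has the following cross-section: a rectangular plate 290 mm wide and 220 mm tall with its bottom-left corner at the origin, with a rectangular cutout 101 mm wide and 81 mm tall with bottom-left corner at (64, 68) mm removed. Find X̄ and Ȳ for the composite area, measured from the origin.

X̄ = 149.49 mm, Ȳ = 110.22 mm

plate: A = 290 × 220 = 63800.00, centroid at (145.00, 110.00).
hole: A = −(101 × 81) = -8181.00, centroid at (114.50, 108.50).
ΣA = 55619.00 mm², ΣAX̄ = 8314275.50 mm³, ΣAȲ = 6130361.50 mm³.
X̄ = 8314275.50/55619.00 = 149.49 mm; Ȳ = 6130361.50/55619.00 = 110.22 mm.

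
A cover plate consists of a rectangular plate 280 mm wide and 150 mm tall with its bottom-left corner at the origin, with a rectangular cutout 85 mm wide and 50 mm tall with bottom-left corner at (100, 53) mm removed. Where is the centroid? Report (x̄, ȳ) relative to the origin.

x̄ = 139.72 mm, ȳ = 74.66 mm

plate: A = 280 × 150 = 42000.00, centroid at (140.00, 75.00).
hole: A = −(85 × 50) = -4250.00, centroid at (142.50, 78.00).
ΣA = 37750.00 mm², ΣAx̄ = 5274375.00 mm³, ΣAȳ = 2818500.00 mm³.
x̄ = 5274375.00/37750.00 = 139.72 mm; ȳ = 2818500.00/37750.00 = 74.66 mm.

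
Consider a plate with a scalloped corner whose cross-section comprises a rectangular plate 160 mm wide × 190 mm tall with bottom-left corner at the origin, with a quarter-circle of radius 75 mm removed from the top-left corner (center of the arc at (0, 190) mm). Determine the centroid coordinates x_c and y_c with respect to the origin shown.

Part | A | x̄ᵢ | ȳᵢ | A·x̄ᵢ | A·ȳᵢ
plate | 30400.00 | 80.00 | 95.00 | 2432000.00 | 2888000.00
removed quarter-circle | -4417.86 | 31.83 | 158.17 | -140625.00 | -698769.29
Σ | 25982.14 |  |  | 2291375.00 | 2189230.71
x_c = 2291375.00 / 25982.14 = 88.19 mm
y_c = 2189230.71 / 25982.14 = 84.26 mm

x_c = 88.19 mm, y_c = 84.26 mm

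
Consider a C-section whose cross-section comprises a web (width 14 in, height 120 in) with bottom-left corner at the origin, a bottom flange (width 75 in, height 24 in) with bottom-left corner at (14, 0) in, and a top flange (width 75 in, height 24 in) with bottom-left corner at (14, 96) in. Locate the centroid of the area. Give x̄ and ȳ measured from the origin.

x̄ = 37.34 in, ȳ = 60.00 in

web: A = 14 × 120 = 1680.00, centroid at (7.00, 60.00).
bottom flange: A = 75 × 24 = 1800.00, centroid at (51.50, 12.00).
top flange: A = 75 × 24 = 1800.00, centroid at (51.50, 108.00).
ΣA = 5280.00 in², ΣAx̄ = 197160.00 in³, ΣAȳ = 316800.00 in³.
x̄ = 197160.00/5280.00 = 37.34 in; ȳ = 316800.00/5280.00 = 60.00 in.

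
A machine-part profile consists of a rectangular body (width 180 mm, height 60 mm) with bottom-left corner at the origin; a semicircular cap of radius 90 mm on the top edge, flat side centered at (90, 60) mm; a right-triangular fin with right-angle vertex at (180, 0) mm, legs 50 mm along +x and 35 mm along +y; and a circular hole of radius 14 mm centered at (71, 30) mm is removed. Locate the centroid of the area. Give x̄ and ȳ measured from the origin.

x̄ = 94.42 mm, ȳ = 65.81 mm

rectangular body: A = 180 × 60 = 10800.00, centroid at (90.00, 30.00).
semicircular top: A = ½π·90² = 12723.45, centroid at (90.00, 98.20).
triangular fin: A = ½·50·35 = 875.00, centroid at (196.67, 11.67).
hole: A = −π·14² = -615.75, centroid at (71.00, 30.00).
ΣA = 23782.70 mm²
ΣAx̄ = (10800.00)(90.00) + (12723.45)(90.00) + (875.00)(196.67) + (-615.75)(71.00) = 2245475.45 mm³
ΣAȳ = (10800.00)(30.00) + (12723.45)(98.20) + (875.00)(11.67) + (-615.75)(30.00) = 1565142.78 mm³
x̄ = 2245475.45 / 23782.70 = 94.42 mm
ȳ = 1565142.78 / 23782.70 = 65.81 mm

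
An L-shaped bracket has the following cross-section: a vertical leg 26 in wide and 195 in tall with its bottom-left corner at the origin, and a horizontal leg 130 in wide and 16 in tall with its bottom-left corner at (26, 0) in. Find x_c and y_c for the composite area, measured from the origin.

Part | A | x̄ᵢ | ȳᵢ | A·x̄ᵢ | A·ȳᵢ
vertical leg | 5070.00 | 13.00 | 97.50 | 65910.00 | 494325.00
horizontal leg | 2080.00 | 91.00 | 8.00 | 189280.00 | 16640.00
Σ | 7150.00 |  |  | 255190.00 | 510965.00
x_c = 255190.00 / 7150.00 = 35.69 in
y_c = 510965.00 / 7150.00 = 71.46 in

x_c = 35.69 in, y_c = 71.46 in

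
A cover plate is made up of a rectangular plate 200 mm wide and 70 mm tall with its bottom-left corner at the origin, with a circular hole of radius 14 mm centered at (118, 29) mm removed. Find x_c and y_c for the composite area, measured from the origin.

plate: A = 200 × 70 = 14000.00, centroid at (100.00, 35.00).
hole: A = −π·14² = -615.75, centroid at (118.00, 29.00).
ΣA = 13384.25 mm²
ΣAx_c = (14000.00)(100.00) + (-615.75)(118.00) = 1327341.25 mm³
ΣAy_c = (14000.00)(35.00) + (-615.75)(29.00) = 472143.19 mm³
x_c = 1327341.25 / 13384.25 = 99.17 mm
y_c = 472143.19 / 13384.25 = 35.28 mm

x_c = 99.17 mm, y_c = 35.28 mm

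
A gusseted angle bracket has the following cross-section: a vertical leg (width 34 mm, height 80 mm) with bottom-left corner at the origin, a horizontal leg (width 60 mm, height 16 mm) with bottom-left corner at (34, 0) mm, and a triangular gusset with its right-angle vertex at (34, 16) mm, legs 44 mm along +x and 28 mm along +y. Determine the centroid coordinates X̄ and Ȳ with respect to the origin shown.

X̄ = 32.04 mm, Ȳ = 30.75 mm

vertical leg: A = 34 × 80 = 2720.00, centroid at (17.00, 40.00).
horizontal leg: A = 60 × 16 = 960.00, centroid at (64.00, 8.00).
gusset: A = ½·44·28 = 616.00, centroid at (48.67, 25.33).
ΣA = 4296.00 mm²
ΣAX̄ = (2720.00)(17.00) + (960.00)(64.00) + (616.00)(48.67) = 137658.67 mm³
ΣAȲ = (2720.00)(40.00) + (960.00)(8.00) + (616.00)(25.33) = 132085.33 mm³
X̄ = 137658.67 / 4296.00 = 32.04 mm
Ȳ = 132085.33 / 4296.00 = 30.75 mm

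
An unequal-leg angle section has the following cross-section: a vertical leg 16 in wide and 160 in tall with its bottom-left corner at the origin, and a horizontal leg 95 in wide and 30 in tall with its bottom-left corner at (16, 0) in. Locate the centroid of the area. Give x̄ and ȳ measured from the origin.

vertical leg: A = 16 × 160 = 2560.00, centroid at (8.00, 80.00).
horizontal leg: A = 95 × 30 = 2850.00, centroid at (63.50, 15.00).
ΣA = 5410.00 in², ΣAx̄ = 201455.00 in³, ΣAȳ = 247550.00 in³.
x̄ = 201455.00/5410.00 = 37.24 in; ȳ = 247550.00/5410.00 = 45.76 in.

x̄ = 37.24 in, ȳ = 45.76 in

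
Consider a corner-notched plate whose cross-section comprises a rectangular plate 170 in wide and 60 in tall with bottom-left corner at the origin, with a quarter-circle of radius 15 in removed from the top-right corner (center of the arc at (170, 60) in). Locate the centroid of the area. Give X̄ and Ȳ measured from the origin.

plate: A = 170 × 60 = 10200.00, centroid at (85.00, 30.00).
removed quarter-circle: A = −¼π·15² = -176.71, centroid at (163.63, 53.63).
ΣA = 10023.29 in², ΣAX̄ = 838083.52 in³, ΣAȲ = 296522.12 in³.
X̄ = 838083.52/10023.29 = 83.61 in; Ȳ = 296522.12/10023.29 = 29.58 in.

X̄ = 83.61 in, Ȳ = 29.58 in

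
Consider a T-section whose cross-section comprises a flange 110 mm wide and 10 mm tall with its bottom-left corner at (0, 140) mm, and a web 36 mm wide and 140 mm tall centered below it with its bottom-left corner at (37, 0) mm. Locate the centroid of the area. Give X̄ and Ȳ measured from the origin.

web: A = 36 × 140 = 5040.00, centroid at (55.00, 70.00).
flange: A = 110 × 10 = 1100.00, centroid at (55.00, 145.00).
ΣA = 6140.00 mm²
ΣAX̄ = (5040.00)(55.00) + (1100.00)(55.00) = 337700.00 mm³
ΣAȲ = (5040.00)(70.00) + (1100.00)(145.00) = 512300.00 mm³
X̄ = 337700.00 / 6140.00 = 55.00 mm
Ȳ = 512300.00 / 6140.00 = 83.44 mm

X̄ = 55.00 mm, Ȳ = 83.44 mm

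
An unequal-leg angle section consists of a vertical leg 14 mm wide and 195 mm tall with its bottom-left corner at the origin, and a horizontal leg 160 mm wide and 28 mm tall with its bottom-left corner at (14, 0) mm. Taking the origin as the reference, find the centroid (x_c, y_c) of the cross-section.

x_c = 61.06 mm, y_c = 45.62 mm

Part | A | x̄ᵢ | ȳᵢ | A·x̄ᵢ | A·ȳᵢ
vertical leg | 2730.00 | 7.00 | 97.50 | 19110.00 | 266175.00
horizontal leg | 4480.00 | 94.00 | 14.00 | 421120.00 | 62720.00
Σ | 7210.00 |  |  | 440230.00 | 328895.00
x_c = 440230.00 / 7210.00 = 61.06 mm
y_c = 328895.00 / 7210.00 = 45.62 mm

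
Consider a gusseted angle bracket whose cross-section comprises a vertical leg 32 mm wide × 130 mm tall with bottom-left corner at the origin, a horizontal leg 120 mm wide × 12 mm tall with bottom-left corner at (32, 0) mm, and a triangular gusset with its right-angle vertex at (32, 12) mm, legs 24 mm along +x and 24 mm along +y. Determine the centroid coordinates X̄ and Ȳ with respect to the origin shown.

X̄ = 35.76 mm, Ȳ = 48.37 mm

vertical leg: A = 32 × 130 = 4160.00, centroid at (16.00, 65.00).
horizontal leg: A = 120 × 12 = 1440.00, centroid at (92.00, 6.00).
gusset: A = ½·24·24 = 288.00, centroid at (40.00, 20.00).
ΣA = 5888.00 mm²
ΣAX̄ = (4160.00)(16.00) + (1440.00)(92.00) + (288.00)(40.00) = 210560.00 mm³
ΣAȲ = (4160.00)(65.00) + (1440.00)(6.00) + (288.00)(20.00) = 284800.00 mm³
X̄ = 210560.00 / 5888.00 = 35.76 mm
Ȳ = 284800.00 / 5888.00 = 48.37 mm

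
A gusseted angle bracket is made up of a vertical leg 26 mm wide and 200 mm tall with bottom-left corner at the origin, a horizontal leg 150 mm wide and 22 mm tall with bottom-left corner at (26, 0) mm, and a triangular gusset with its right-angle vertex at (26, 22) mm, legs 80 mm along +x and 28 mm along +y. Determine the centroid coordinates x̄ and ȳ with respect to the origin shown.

Part | A | x̄ᵢ | ȳᵢ | A·x̄ᵢ | A·ȳᵢ
vertical leg | 5200.00 | 13.00 | 100.00 | 67600.00 | 520000.00
horizontal leg | 3300.00 | 101.00 | 11.00 | 333300.00 | 36300.00
gusset | 1120.00 | 52.67 | 31.33 | 58986.67 | 35093.33
Σ | 9620.00 |  |  | 459886.67 | 591393.33
x̄ = 459886.67 / 9620.00 = 47.81 mm
ȳ = 591393.33 / 9620.00 = 61.48 mm

x̄ = 47.81 mm, ȳ = 61.48 mm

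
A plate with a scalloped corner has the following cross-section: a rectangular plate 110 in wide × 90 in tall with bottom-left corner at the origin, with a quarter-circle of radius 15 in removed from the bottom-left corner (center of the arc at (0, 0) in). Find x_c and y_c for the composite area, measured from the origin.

x_c = 55.88 in, y_c = 45.70 in

plate: A = 110 × 90 = 9900.00, centroid at (55.00, 45.00).
removed quarter-circle: A = −¼π·15² = -176.71, centroid at (6.37, 6.37).
ΣA = 9723.29 in², ΣAx_c = 543375.00 in³, ΣAy_c = 444375.00 in³.
x_c = 543375.00/9723.29 = 55.88 in; y_c = 444375.00/9723.29 = 45.70 in.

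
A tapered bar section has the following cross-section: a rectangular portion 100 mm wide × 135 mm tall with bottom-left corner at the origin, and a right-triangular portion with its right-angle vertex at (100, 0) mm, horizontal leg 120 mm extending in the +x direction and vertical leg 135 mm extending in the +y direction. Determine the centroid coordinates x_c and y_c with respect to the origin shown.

Part | A | x̄ᵢ | ȳᵢ | A·x̄ᵢ | A·ȳᵢ
rectangular portion | 13500.00 | 50.00 | 67.50 | 675000.00 | 911250.00
triangular portion | 8100.00 | 140.00 | 45.00 | 1134000.00 | 364500.00
Σ | 21600.00 |  |  | 1809000.00 | 1275750.00
x_c = 1809000.00 / 21600.00 = 83.75 mm
y_c = 1275750.00 / 21600.00 = 59.06 mm

x_c = 83.75 mm, y_c = 59.06 mm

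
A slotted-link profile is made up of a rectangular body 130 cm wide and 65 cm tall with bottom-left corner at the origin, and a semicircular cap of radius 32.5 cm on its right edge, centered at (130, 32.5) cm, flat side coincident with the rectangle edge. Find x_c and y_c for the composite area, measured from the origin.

x_c = 77.93 cm, y_c = 32.50 cm

rectangular body: A = 130 × 65 = 8450.00, centroid at (65.00, 32.50).
semicircular end: A = ½π·32.5² = 1659.15, centroid at (143.79, 32.50).
ΣA = 10109.15 cm², ΣAx_c = 787825.39 cm³, ΣAy_c = 328547.49 cm³.
x_c = 787825.39/10109.15 = 77.93 cm; y_c = 328547.49/10109.15 = 32.50 cm.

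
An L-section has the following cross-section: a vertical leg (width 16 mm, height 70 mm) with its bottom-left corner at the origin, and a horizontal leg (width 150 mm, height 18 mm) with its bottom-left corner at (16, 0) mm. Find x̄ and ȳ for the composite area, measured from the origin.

x̄ = 66.66 mm, ȳ = 16.62 mm

vertical leg: A = 16 × 70 = 1120.00, centroid at (8.00, 35.00).
horizontal leg: A = 150 × 18 = 2700.00, centroid at (91.00, 9.00).
ΣA = 3820.00 mm²
ΣAx̄ = (1120.00)(8.00) + (2700.00)(91.00) = 254660.00 mm³
ΣAȳ = (1120.00)(35.00) + (2700.00)(9.00) = 63500.00 mm³
x̄ = 254660.00 / 3820.00 = 66.66 mm
ȳ = 63500.00 / 3820.00 = 16.62 mm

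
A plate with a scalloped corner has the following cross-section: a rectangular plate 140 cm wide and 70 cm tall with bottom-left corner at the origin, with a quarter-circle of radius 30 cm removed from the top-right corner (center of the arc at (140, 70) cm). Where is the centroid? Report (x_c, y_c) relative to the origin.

plate: A = 140 × 70 = 9800.00, centroid at (70.00, 35.00).
removed quarter-circle: A = −¼π·30² = -706.86, centroid at (127.27, 57.27).
ΣA = 9093.14 cm², ΣAx_c = 596039.83 cm³, ΣAy_c = 302519.92 cm³.
x_c = 596039.83/9093.14 = 65.55 cm; y_c = 302519.92/9093.14 = 33.27 cm.

x_c = 65.55 cm, y_c = 33.27 cm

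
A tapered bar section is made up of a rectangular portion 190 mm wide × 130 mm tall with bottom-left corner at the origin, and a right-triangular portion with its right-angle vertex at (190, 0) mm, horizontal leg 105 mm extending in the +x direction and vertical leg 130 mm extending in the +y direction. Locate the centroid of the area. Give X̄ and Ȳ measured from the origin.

rectangular portion: A = 190 × 130 = 24700.00, centroid at (95.00, 65.00).
triangular portion: A = ½·105·130 = 6825.00, centroid at (225.00, 43.33).
ΣA = 31525.00 mm²
ΣAX̄ = (24700.00)(95.00) + (6825.00)(225.00) = 3882125.00 mm³
ΣAȲ = (24700.00)(65.00) + (6825.00)(43.33) = 1901250.00 mm³
X̄ = 3882125.00 / 31525.00 = 123.14 mm
Ȳ = 1901250.00 / 31525.00 = 60.31 mm

X̄ = 123.14 mm, Ȳ = 60.31 mm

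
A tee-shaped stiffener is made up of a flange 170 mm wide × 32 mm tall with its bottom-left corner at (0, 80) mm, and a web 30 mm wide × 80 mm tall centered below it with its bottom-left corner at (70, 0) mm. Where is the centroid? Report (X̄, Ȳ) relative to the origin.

web: A = 30 × 80 = 2400.00, centroid at (85.00, 40.00).
flange: A = 170 × 32 = 5440.00, centroid at (85.00, 96.00).
ΣA = 7840.00 mm²
ΣAX̄ = (2400.00)(85.00) + (5440.00)(85.00) = 666400.00 mm³
ΣAȲ = (2400.00)(40.00) + (5440.00)(96.00) = 618240.00 mm³
X̄ = 666400.00 / 7840.00 = 85.00 mm
Ȳ = 618240.00 / 7840.00 = 78.86 mm

X̄ = 85.00 mm, Ȳ = 78.86 mm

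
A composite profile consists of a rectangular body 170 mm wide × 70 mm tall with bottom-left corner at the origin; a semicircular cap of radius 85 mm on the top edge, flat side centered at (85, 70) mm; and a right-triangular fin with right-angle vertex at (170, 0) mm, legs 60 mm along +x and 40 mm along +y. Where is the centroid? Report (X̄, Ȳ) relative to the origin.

rectangular body: A = 170 × 70 = 11900.00, centroid at (85.00, 35.00).
semicircular top: A = ½π·85² = 11349.00, centroid at (85.00, 106.08).
triangular fin: A = ½·60·40 = 1200.00, centroid at (190.00, 13.33).
ΣA = 24449.00 mm², ΣAX̄ = 2204165.29 mm³, ΣAȲ = 1636346.91 mm³.
X̄ = 2204165.29/24449.00 = 90.15 mm; Ȳ = 1636346.91/24449.00 = 66.93 mm.

X̄ = 90.15 mm, Ȳ = 66.93 mm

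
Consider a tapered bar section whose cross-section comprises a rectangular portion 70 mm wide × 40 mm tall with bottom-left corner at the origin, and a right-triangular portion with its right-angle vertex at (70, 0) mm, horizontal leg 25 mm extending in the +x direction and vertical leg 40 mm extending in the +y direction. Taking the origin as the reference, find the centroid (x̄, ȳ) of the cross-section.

x̄ = 41.57 mm, ȳ = 18.99 mm

Part | A | x̄ᵢ | ȳᵢ | A·x̄ᵢ | A·ȳᵢ
rectangular portion | 2800.00 | 35.00 | 20.00 | 98000.00 | 56000.00
triangular portion | 500.00 | 78.33 | 13.33 | 39166.67 | 6666.67
Σ | 3300.00 |  |  | 137166.67 | 62666.67
x̄ = 137166.67 / 3300.00 = 41.57 mm
ȳ = 62666.67 / 3300.00 = 18.99 mm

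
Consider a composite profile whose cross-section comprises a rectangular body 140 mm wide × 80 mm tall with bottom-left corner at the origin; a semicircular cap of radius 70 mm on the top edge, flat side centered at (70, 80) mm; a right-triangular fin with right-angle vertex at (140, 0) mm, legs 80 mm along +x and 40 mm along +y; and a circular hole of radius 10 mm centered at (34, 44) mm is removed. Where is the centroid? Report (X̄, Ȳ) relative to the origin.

Part | A | x̄ᵢ | ȳᵢ | A·x̄ᵢ | A·ȳᵢ
rectangular body | 11200.00 | 70.00 | 40.00 | 784000.00 | 448000.00
semicircular top | 7696.90 | 70.00 | 109.71 | 538783.14 | 844418.83
triangular fin | 1600.00 | 166.67 | 13.33 | 266666.67 | 21333.33
hole | -314.16 | 34.00 | 44.00 | -10681.42 | -13823.01
Σ | 20182.74 |  |  | 1578768.39 | 1299929.15
X̄ = 1578768.39 / 20182.74 = 78.22 mm
Ȳ = 1299929.15 / 20182.74 = 64.41 mm

X̄ = 78.22 mm, Ȳ = 64.41 mm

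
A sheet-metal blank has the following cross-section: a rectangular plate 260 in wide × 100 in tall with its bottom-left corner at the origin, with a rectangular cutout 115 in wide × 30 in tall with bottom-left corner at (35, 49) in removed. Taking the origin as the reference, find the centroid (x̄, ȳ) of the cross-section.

x̄ = 135.74 in, ȳ = 47.86 in

plate: A = 260 × 100 = 26000.00, centroid at (130.00, 50.00).
hole: A = −(115 × 30) = -3450.00, centroid at (92.50, 64.00).
ΣA = 22550.00 in², ΣAx̄ = 3060875.00 in³, ΣAȳ = 1079200.00 in³.
x̄ = 3060875.00/22550.00 = 135.74 in; ȳ = 1079200.00/22550.00 = 47.86 in.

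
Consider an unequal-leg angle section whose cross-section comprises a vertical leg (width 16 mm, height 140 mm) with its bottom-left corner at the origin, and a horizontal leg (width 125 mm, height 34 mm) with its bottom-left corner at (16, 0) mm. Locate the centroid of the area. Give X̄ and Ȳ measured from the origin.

X̄ = 54.17 mm, Ȳ = 35.29 mm

vertical leg: A = 16 × 140 = 2240.00, centroid at (8.00, 70.00).
horizontal leg: A = 125 × 34 = 4250.00, centroid at (78.50, 17.00).
ΣA = 6490.00 mm², ΣAX̄ = 351545.00 mm³, ΣAȲ = 229050.00 mm³.
X̄ = 351545.00/6490.00 = 54.17 mm; Ȳ = 229050.00/6490.00 = 35.29 mm.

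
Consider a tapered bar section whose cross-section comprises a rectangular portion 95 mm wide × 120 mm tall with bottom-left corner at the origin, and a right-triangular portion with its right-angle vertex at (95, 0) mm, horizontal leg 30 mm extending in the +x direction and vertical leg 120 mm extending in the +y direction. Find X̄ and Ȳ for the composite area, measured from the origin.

rectangular portion: A = 95 × 120 = 11400.00, centroid at (47.50, 60.00).
triangular portion: A = ½·30·120 = 1800.00, centroid at (105.00, 40.00).
ΣA = 13200.00 mm², ΣAX̄ = 730500.00 mm³, ΣAȲ = 756000.00 mm³.
X̄ = 730500.00/13200.00 = 55.34 mm; Ȳ = 756000.00/13200.00 = 57.27 mm.

X̄ = 55.34 mm, Ȳ = 57.27 mm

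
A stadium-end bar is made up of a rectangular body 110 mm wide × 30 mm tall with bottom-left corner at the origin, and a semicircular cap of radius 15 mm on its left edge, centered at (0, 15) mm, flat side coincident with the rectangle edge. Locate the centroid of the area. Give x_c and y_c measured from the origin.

x_c = 49.06 mm, y_c = 15.00 mm

Part | A | x̄ᵢ | ȳᵢ | A·x̄ᵢ | A·ȳᵢ
rectangular body | 3300.00 | 55.00 | 15.00 | 181500.00 | 49500.00
semicircular end | 353.43 | -6.37 | 15.00 | -2250.00 | 5301.44
Σ | 3653.43 |  |  | 179250.00 | 54801.44
x_c = 179250.00 / 3653.43 = 49.06 mm
y_c = 54801.44 / 3653.43 = 15.00 mm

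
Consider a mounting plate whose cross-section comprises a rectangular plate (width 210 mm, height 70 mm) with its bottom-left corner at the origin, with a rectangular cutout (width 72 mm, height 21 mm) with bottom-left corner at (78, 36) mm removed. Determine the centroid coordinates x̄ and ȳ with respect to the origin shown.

x̄ = 103.97 mm, ȳ = 33.68 mm

plate: A = 210 × 70 = 14700.00, centroid at (105.00, 35.00).
hole: A = −(72 × 21) = -1512.00, centroid at (114.00, 46.50).
ΣA = 13188.00 mm², ΣAx̄ = 1371132.00 mm³, ΣAȳ = 444192.00 mm³.
x̄ = 1371132.00/13188.00 = 103.97 mm; ȳ = 444192.00/13188.00 = 33.68 mm.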